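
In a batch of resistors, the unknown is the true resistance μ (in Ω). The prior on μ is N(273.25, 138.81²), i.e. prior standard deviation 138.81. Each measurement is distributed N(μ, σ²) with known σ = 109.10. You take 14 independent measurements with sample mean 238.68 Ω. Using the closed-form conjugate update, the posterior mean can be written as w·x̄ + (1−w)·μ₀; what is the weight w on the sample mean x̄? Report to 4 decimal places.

0.9577

For Normal data with known variance σ², a Normal(μ₀, σ₀²) prior on μ is conjugate. Posterior precision = 1/σ₀² + n/σ²; posterior mean is the precision-weighted average of μ₀ and x̄.
σ₀² = 138.81² = 19268.2161, σ² = 109.10² = 11902.81. Prior precision 1/σ₀² = 1/19268.2161; data precision n/σ² = 14/11902.81.
w = (n/σ²)/(1/σ₀² + n/σ²) = n·σ₀²/(σ² + n·σ₀²) = 14·19268.2161/(11902.81 + 14·19268.2161) = 269755.0254/281657.8354 = 0.9577.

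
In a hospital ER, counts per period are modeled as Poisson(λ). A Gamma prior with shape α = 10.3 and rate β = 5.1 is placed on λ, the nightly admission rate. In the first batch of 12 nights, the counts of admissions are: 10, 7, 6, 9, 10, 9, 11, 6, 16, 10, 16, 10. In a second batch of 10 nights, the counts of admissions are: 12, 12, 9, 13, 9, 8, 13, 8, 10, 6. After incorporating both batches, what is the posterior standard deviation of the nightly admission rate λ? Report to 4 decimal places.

With a Gamma(shape α, rate β) prior, the Poisson likelihood is conjugate: the posterior is Gamma(α + ΣXᵢ, β + n).
Batch 1: sum of counts S = 120 over n = 12 nights.
After batch 1: Gamma(α+S, β+n) = Gamma(10.3+120, 5.1+12) = Gamma(130.3, 17.1).
Batch 2: sum of counts S = 100 over n = 10 nights.
After batch 2: Gamma(α+S, β+n) = Gamma(130.3+100, 17.1+10) = Gamma(230.3, 27.1).
SD = √α/β = √230.3/27.1 = 0.5600.

0.5600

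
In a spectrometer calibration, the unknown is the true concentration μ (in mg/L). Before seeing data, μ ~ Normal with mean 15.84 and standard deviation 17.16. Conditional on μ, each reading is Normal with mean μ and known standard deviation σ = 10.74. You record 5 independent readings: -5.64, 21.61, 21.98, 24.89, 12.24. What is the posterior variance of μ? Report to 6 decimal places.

21.393476

For Normal data with known variance σ², a Normal(μ₀, σ₀²) prior on μ is conjugate. Posterior precision = 1/σ₀² + n/σ²; posterior mean is the precision-weighted average of μ₀ and x̄.
σ₀² = 17.16² = 294.4656, σ² = 10.74² = 115.3476; σ² + n·σ₀² = 115.3476 + 5·294.4656 = 1587.6756.
Posterior precision = 1/σ₀² + n/σ² = 1/294.4656 + 5/115.3476 = (σ² + n·σ₀²)/(σ₀²σ²) = 1587.6756/(294.4656·115.3476); posterior variance σₙ² = σ₀²σ²/(σ² + n·σ₀²) = 294.4656·115.3476/1587.6756 = 21.393476.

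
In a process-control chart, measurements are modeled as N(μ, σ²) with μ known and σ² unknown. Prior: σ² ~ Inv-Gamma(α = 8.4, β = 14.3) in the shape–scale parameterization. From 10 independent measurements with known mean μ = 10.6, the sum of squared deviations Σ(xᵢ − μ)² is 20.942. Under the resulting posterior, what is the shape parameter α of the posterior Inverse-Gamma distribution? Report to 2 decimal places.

13.40

With known mean μ and an Inverse-Gamma(α, β) prior on σ², the Normal likelihood is conjugate: posterior is Inv-Gamma(α + n/2, β + Σ(xᵢ−μ)²/2).
Posterior: Inv-Gamma(8.4 + 10/2, 14.3 + 20.942/2) = Inv-Gamma(13.40, 24.7710).
Posterior α = 13.40.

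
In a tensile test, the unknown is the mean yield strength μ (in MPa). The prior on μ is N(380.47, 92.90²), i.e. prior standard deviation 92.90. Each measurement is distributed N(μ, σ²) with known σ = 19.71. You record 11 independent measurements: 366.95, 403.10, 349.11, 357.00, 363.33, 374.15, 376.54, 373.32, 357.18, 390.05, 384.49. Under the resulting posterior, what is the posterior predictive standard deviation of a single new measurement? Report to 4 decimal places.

20.5829

For Normal data with known variance σ², a Normal(μ₀, σ₀²) prior on μ is conjugate. Posterior precision = 1/σ₀² + n/σ²; posterior mean is the precision-weighted average of μ₀ and x̄.
σ₀² = 92.90² = 8630.41, σ² = 19.71² = 388.4841; σ² + n·σ₀² = 388.4841 + 11·8630.41 = 95322.9941.
Posterior precision = 1/σ₀² + n/σ² = 1/8630.41 + 11/388.4841 = (σ² + n·σ₀²)/(σ₀²σ²) = 95322.9941/(8630.41·388.4841); posterior variance σₙ² = σ₀²σ²/(σ² + n·σ₀²) = 8630.41·388.4841/95322.9941 = 35.172805.
Predictive variance for one new observation = σₙ² + σ² = 8630.41·388.4841/95322.9941 + 388.4841 = σ²·(σ₀² + 95322.9941)/95322.9941 = 388.4841·103953.4041/95322.9941 = 423.656905; SD = √(388.4841·103953.4041/95322.9941) = 20.5829.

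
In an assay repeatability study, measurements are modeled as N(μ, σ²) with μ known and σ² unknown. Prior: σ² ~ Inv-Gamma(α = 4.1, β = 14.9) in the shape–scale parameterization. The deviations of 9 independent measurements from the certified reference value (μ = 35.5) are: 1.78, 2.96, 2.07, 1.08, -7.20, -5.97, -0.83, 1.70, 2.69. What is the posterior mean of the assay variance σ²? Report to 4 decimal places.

9.5709

With known mean μ and an Inverse-Gamma(α, β) prior on σ², the Normal likelihood is conjugate: posterior is Inv-Gamma(α + n/2, β + Σ(xᵢ−μ)²/2).
Σ(xᵢ−μ)² = (1.78)² + (2.96)² + (2.07)² + (1.08)² + (-7.20)² + (-5.97)² + (-0.83)² + (1.70)² + (2.69)² = 115.6772.
Posterior: Inv-Gamma(4.1 + 9/2, 14.9 + 115.6772/2) = Inv-Gamma(8.60, 72.73860).
E[σ²|data] = β/(α−1) = 72.73860/7.60 = 9.5709.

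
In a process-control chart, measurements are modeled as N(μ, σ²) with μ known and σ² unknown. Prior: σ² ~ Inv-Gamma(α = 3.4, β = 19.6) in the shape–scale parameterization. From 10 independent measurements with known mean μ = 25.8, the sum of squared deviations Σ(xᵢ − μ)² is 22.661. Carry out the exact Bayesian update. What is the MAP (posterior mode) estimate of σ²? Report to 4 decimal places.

With known mean μ and an Inverse-Gamma(α, β) prior on σ², the Normal likelihood is conjugate: posterior is Inv-Gamma(α + n/2, β + Σ(xᵢ−μ)²/2).
Posterior: Inv-Gamma(3.4 + 10/2, 19.6 + 22.661/2) = Inv-Gamma(8.40, 30.9305).
Mode = β/(α+1) = 30.9305/9.40 = 3.2905.

3.2905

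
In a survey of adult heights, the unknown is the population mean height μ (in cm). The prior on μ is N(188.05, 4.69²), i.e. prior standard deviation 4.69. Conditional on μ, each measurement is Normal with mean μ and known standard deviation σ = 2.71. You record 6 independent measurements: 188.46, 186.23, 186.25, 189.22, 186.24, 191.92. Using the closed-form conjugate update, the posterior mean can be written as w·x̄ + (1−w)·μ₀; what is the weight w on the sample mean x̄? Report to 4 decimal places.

0.9473

For Normal data with known variance σ², a Normal(μ₀, σ₀²) prior on μ is conjugate. Posterior precision = 1/σ₀² + n/σ²; posterior mean is the precision-weighted average of μ₀ and x̄.
σ₀² = 4.69² = 21.9961, σ² = 2.71² = 7.3441. Prior precision 1/σ₀² = 1/21.9961; data precision n/σ² = 6/7.3441.
w = (n/σ²)/(1/σ₀² + n/σ²) = n·σ₀²/(σ² + n·σ₀²) = 6·21.9961/(7.3441 + 6·21.9961) = 131.9766/139.3207 = 0.9473.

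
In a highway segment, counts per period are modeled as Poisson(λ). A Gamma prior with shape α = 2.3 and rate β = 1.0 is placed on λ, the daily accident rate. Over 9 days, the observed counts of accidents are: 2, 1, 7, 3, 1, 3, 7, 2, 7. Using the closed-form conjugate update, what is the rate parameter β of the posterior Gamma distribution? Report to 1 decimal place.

With a Gamma(shape α, rate β) prior, the Poisson likelihood is conjugate: the posterior is Gamma(α + ΣXᵢ, β + n).
Sum of counts S = 33 over n = 9 days.
Posterior: Gamma(α+S, β+n) = Gamma(2.3+33, 1.0+9) = Gamma(35.3, 10.0).
Posterior β = 10.0.

10.0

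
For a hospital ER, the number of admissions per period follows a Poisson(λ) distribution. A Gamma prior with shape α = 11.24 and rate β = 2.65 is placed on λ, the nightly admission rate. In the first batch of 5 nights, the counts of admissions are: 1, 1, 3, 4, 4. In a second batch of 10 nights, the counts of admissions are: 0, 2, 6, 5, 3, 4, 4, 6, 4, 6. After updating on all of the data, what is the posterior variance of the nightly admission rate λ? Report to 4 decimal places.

With a Gamma(shape α, rate β) prior, the Poisson likelihood is conjugate: the posterior is Gamma(α + ΣXᵢ, β + n).
Batch 1: sum of counts S = 13 over n = 5 nights.
After batch 1: Gamma(α+S, β+n) = Gamma(11.24+13, 2.65+5) = Gamma(24.24, 7.65).
Batch 2: sum of counts S = 40 over n = 10 nights.
After batch 2: Gamma(α+S, β+n) = Gamma(24.24+40, 7.65+10) = Gamma(64.24, 17.65).
Var = α/β² = 64.24/17.65² = 0.2062.

0.2062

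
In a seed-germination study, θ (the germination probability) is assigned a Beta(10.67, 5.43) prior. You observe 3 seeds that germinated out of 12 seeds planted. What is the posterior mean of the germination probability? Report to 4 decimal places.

0.4865

The Beta prior is conjugate to a Binomial/Bernoulli likelihood; the update adds successes to α and failures to β.
Posterior: Beta(α+k, β+n−k) = Beta(10.67+3, 5.43+9) = Beta(13.67, 14.43).
Posterior mean = α/(α+β) = 13.67/28.10 = 0.4865.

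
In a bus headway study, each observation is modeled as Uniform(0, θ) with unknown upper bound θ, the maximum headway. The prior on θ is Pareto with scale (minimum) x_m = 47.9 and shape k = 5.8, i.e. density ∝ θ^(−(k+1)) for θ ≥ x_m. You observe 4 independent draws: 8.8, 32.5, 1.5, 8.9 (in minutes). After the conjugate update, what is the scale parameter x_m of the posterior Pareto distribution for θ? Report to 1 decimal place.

A Pareto(scale x_m, shape k) prior on the upper bound θ of Uniform(0, θ) is conjugate: posterior is Pareto(max(x_m, max xᵢ), k + n).
Sample maximum = 32.5; prior scale x_m = 47.9 → posterior scale = max = 47.9.
Posterior shape = 5.8 + 4 = 9.8.
Posterior scale x_m = 47.9.

47.9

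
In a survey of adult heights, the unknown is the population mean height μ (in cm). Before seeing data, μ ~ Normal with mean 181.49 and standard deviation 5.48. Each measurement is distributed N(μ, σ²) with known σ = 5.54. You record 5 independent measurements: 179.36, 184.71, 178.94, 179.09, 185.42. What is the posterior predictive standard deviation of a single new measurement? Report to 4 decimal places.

For Normal data with known variance σ², a Normal(μ₀, σ₀²) prior on μ is conjugate. Posterior precision = 1/σ₀² + n/σ²; posterior mean is the precision-weighted average of μ₀ and x̄.
σ₀² = 5.48² = 30.0304, σ² = 5.54² = 30.6916; σ² + n·σ₀² = 30.6916 + 5·30.0304 = 180.8436.
Posterior precision = 1/σ₀² + n/σ² = 1/30.0304 + 5/30.6916 = (σ² + n·σ₀²)/(σ₀²σ²) = 180.8436/(30.0304·30.6916); posterior variance σₙ² = σ₀²σ²/(σ² + n·σ₀²) = 30.0304·30.6916/180.8436 = 5.096564.
Predictive variance for one new observation = σₙ² + σ² = 30.0304·30.6916/180.8436 + 30.6916 = σ²·(σ₀² + 180.8436)/180.8436 = 30.6916·210.874/180.8436 = 35.788164; SD = √(30.6916·210.874/180.8436) = 5.9823.

5.9823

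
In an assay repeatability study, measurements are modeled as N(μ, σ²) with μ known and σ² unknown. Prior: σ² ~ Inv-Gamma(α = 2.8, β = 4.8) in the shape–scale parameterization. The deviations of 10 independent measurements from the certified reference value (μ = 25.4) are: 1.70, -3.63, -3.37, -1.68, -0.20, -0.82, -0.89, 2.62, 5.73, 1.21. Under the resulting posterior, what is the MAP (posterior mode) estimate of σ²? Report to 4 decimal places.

4.6882

With known mean μ and an Inverse-Gamma(α, β) prior on σ², the Normal likelihood is conjugate: posterior is Inv-Gamma(α + n/2, β + Σ(xᵢ−μ)²/2).
Σ(xᵢ−μ)² = (1.70)² + (-3.63)² + (-3.37)² + (-1.68)² + (-0.20)² + (-0.82)² + (-0.89)² + (2.62)² + (5.73)² + (1.21)² = 72.9121.
Posterior: Inv-Gamma(2.8 + 10/2, 4.8 + 72.9121/2) = Inv-Gamma(7.80, 41.25605).
Mode = β/(α+1) = 41.25605/8.80 = 4.6882.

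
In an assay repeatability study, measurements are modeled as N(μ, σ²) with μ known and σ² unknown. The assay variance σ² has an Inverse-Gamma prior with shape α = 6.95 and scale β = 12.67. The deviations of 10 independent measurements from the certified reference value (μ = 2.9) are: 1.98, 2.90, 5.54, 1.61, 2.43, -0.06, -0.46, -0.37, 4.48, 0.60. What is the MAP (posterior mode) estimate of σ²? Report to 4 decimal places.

With known mean μ and an Inverse-Gamma(α, β) prior on σ², the Normal likelihood is conjugate: posterior is Inv-Gamma(α + n/2, β + Σ(xᵢ−μ)²/2).
Σ(xᵢ−μ)² = (1.98)² + (2.90)² + (5.54)² + (1.61)² + (2.43)² + (-0.06)² + (-0.46)² + (-0.37)² + (4.48)² + (0.60)² = 72.3015.
Posterior: Inv-Gamma(6.95 + 10/2, 12.67 + 72.3015/2) = Inv-Gamma(11.95, 48.82075).
Mode = β/(α+1) = 48.82075/12.95 = 3.7699.

3.7699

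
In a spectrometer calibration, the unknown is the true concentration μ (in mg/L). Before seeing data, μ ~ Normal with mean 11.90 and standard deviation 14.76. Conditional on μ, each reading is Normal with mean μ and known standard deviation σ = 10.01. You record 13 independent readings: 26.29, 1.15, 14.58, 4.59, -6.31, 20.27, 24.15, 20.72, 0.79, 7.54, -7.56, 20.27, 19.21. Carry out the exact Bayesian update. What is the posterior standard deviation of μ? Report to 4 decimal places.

2.7284

For Normal data with known variance σ², a Normal(μ₀, σ₀²) prior on μ is conjugate. Posterior precision = 1/σ₀² + n/σ²; posterior mean is the precision-weighted average of μ₀ and x̄.
σ₀² = 14.76² = 217.8576, σ² = 10.01² = 100.2001; σ² + n·σ₀² = 100.2001 + 13·217.8576 = 2932.3489.
Posterior precision = 1/σ₀² + n/σ² = 1/217.8576 + 13/100.2001 = (σ² + n·σ₀²)/(σ₀²σ²) = 2932.3489/(217.8576·100.2001); posterior variance σₙ² = σ₀²σ²/(σ² + n·σ₀²) = 217.8576·100.2001/2932.3489 = 7.444323.
Posterior SD = √σₙ² = √(217.8576·100.2001/2932.3489) = 2.7284.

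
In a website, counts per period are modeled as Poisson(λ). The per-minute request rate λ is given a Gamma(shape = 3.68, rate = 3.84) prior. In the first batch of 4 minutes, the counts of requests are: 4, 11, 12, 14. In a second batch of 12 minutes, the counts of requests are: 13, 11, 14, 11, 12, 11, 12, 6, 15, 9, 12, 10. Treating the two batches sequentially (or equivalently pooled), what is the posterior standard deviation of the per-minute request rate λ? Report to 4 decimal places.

With a Gamma(shape α, rate β) prior, the Poisson likelihood is conjugate: the posterior is Gamma(α + ΣXᵢ, β + n).
Batch 1: sum of counts S = 41 over n = 4 minutes.
After batch 1: Gamma(α+S, β+n) = Gamma(3.68+41, 3.84+4) = Gamma(44.68, 7.84).
Batch 2: sum of counts S = 136 over n = 12 minutes.
After batch 2: Gamma(α+S, β+n) = Gamma(44.68+136, 7.84+12) = Gamma(180.68, 19.84).
SD = √α/β = √180.68/19.84 = 0.6775.

0.6775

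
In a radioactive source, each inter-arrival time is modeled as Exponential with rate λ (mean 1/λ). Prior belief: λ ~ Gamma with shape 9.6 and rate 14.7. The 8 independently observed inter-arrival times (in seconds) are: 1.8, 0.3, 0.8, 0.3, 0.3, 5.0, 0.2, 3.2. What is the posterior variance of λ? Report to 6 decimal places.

With a Gamma(shape α, rate β) prior on the exponential rate λ, the posterior after n observations with total T = Σxᵢ is Gamma(α+n, β+T).
Sum of observations T = 11.9 seconds; n = 8.
Posterior: Gamma(9.6+8, 14.7+11.9) = Gamma(17.6, 26.6).
Var = α/β² = 0.024874.

0.024874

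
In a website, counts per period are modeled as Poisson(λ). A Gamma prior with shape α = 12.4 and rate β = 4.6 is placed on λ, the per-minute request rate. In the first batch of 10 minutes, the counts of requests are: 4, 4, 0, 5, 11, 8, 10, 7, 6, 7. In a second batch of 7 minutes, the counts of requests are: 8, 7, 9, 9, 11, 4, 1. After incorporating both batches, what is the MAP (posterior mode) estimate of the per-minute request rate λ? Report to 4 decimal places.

With a Gamma(shape α, rate β) prior, the Poisson likelihood is conjugate: the posterior is Gamma(α + ΣXᵢ, β + n).
Batch 1: sum of counts S = 62 over n = 10 minutes.
After batch 1: Gamma(α+S, β+n) = Gamma(12.4+62, 4.6+10) = Gamma(74.4, 14.6).
Batch 2: sum of counts S = 49 over n = 7 minutes.
After batch 2: Gamma(α+S, β+n) = Gamma(74.4+49, 14.6+7) = Gamma(123.4, 21.6).
Mode of Gamma(α,β) for α≥1 is (α−1)/β = 122.4/21.6 = 5.6667.

5.6667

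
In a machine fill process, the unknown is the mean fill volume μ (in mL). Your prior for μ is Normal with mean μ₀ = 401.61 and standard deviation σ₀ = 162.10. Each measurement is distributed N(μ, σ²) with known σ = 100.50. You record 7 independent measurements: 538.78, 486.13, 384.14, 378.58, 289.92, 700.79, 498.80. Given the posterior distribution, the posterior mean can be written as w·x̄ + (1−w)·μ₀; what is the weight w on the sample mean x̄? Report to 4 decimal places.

0.9479

For Normal data with known variance σ², a Normal(μ₀, σ₀²) prior on μ is conjugate. Posterior precision = 1/σ₀² + n/σ²; posterior mean is the precision-weighted average of μ₀ and x̄.
σ₀² = 162.10² = 26276.41, σ² = 100.50² = 10100.25. Prior precision 1/σ₀² = 1/26276.41; data precision n/σ² = 7/10100.25.
w = (n/σ²)/(1/σ₀² + n/σ²) = n·σ₀²/(σ² + n·σ₀²) = 7·26276.41/(10100.25 + 7·26276.41) = 183934.87/194035.12 = 0.9479.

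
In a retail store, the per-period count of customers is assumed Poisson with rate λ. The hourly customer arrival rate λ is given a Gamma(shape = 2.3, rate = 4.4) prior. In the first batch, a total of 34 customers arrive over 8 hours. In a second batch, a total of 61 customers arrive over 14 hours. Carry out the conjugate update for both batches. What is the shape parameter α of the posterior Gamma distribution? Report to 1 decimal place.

97.3

With a Gamma(shape α, rate β) prior, the Poisson likelihood is conjugate: the posterior is Gamma(α + ΣXᵢ, β + n).
After batch 1: Gamma(α+S, β+n) = Gamma(2.3+34, 4.4+8) = Gamma(36.3, 12.4).
After batch 2: Gamma(α+S, β+n) = Gamma(36.3+61, 12.4+14) = Gamma(97.3, 26.4).
Posterior α = 97.3.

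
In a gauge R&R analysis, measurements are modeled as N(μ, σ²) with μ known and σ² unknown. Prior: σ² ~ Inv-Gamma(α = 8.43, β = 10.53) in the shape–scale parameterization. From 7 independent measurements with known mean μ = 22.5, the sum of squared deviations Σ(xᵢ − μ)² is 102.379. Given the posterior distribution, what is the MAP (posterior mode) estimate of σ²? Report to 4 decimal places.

With known mean μ and an Inverse-Gamma(α, β) prior on σ², the Normal likelihood is conjugate: posterior is Inv-Gamma(α + n/2, β + Σ(xᵢ−μ)²/2).
Posterior: Inv-Gamma(8.43 + 7/2, 10.53 + 102.379/2) = Inv-Gamma(11.93, 61.7195).
Mode = β/(α+1) = 61.7195/12.93 = 4.7734.

4.7734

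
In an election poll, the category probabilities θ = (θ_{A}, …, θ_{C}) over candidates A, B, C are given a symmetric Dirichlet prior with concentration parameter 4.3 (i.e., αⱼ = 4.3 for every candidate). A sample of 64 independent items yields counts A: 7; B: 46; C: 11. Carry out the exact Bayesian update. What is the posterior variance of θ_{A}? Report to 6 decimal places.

0.001609

The Dirichlet prior is conjugate to the Multinomial likelihood: each posterior αⱼ = prior αⱼ + observed count nⱼ.
Posterior concentration: (11.3, 50.3, 15.3), total = 76.9.
Var[θ_j] = α_j(Σα−α_j)/((Σα)²(Σα+1)) = 11.3·65.6/(76.9²·77.9) = 0.001609.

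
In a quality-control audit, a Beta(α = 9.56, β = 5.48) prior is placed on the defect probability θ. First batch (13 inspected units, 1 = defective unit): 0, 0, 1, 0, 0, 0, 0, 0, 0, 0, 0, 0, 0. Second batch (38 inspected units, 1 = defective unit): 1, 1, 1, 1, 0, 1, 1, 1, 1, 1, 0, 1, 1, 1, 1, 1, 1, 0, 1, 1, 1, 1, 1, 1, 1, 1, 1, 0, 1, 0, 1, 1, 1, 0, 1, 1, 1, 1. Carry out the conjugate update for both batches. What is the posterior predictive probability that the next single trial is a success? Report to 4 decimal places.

The Beta prior is conjugate to a Binomial/Bernoulli likelihood; the update adds successes to α and failures to β.
After batch 1: Beta(9.56+1, 5.48+12) = Beta(10.56, 17.48).
After batch 2: Beta(10.56+32, 17.48+6) = Beta(42.56, 23.48).
For a single future Bernoulli trial, P(success | data) = α/(α+β) = 0.6445.

0.6445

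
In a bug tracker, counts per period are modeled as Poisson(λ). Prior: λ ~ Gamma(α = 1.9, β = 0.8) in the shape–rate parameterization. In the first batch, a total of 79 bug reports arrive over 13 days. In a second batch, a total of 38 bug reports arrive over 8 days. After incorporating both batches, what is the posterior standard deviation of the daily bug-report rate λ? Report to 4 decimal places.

0.5002

With a Gamma(shape α, rate β) prior, the Poisson likelihood is conjugate: the posterior is Gamma(α + ΣXᵢ, β + n).
After batch 1: Gamma(α+S, β+n) = Gamma(1.9+79, 0.8+13) = Gamma(80.9, 13.8).
After batch 2: Gamma(α+S, β+n) = Gamma(80.9+38, 13.8+8) = Gamma(118.9, 21.8).
SD = √α/β = √118.9/21.8 = 0.5002.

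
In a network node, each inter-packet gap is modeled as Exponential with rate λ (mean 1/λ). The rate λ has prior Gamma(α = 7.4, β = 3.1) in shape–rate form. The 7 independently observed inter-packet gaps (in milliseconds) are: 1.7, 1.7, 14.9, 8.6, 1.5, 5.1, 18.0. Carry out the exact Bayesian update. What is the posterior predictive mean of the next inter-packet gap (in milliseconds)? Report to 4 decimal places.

4.0746

With a Gamma(shape α, rate β) prior on the exponential rate λ, the posterior after n observations with total T = Σxᵢ is Gamma(α+n, β+T).
Sum of observations T = 51.5 milliseconds; n = 7.
Posterior: Gamma(7.4+7, 3.1+51.5) = Gamma(14.4, 54.6).
The predictive distribution for the next observation is Lomax; its mean is β/(α−1) = 54.6/13.4 = 4.0746.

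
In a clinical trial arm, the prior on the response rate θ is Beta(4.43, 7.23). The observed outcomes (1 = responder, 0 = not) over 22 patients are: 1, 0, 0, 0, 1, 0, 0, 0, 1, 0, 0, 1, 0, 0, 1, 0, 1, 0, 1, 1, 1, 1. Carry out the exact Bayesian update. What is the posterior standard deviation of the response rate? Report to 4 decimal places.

0.0841

The Beta prior is conjugate to a Binomial/Bernoulli likelihood; the update adds successes to α and failures to β.
Posterior: Beta(α+k, β+n−k) = Beta(4.43+10, 7.23+12) = Beta(14.43, 19.23).
Var = αβ/((α+β)²(α+β+1)) = 14.43·19.23/(33.66²·34.66) = 0.00706625; SD = √0.00706625 = 0.0841.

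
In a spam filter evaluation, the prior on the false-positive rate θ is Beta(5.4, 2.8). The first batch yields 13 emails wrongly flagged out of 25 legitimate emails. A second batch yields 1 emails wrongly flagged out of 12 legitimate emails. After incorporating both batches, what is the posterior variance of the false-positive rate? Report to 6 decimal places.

The Beta prior is conjugate to a Binomial/Bernoulli likelihood; the update adds successes to α and failures to β.
After batch 1: Beta(5.4+13, 2.8+12) = Beta(18.4, 14.8).
After batch 2: Beta(18.4+1, 14.8+11) = Beta(19.4, 25.8).
Var = αβ/((α+β)²(α+β+1)) = 19.4·25.8/(45.2²·46.2) = 0.005303.

0.005303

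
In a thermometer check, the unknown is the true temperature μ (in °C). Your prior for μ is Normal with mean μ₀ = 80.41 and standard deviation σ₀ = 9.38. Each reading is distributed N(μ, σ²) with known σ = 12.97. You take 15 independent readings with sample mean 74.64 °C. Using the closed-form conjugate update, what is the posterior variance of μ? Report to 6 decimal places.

For Normal data with known variance σ², a Normal(μ₀, σ₀²) prior on μ is conjugate. Posterior precision = 1/σ₀² + n/σ²; posterior mean is the precision-weighted average of μ₀ and x̄.
σ₀² = 9.38² = 87.9844, σ² = 12.97² = 168.2209; σ² + n·σ₀² = 168.2209 + 15·87.9844 = 1487.9869.
Posterior precision = 1/σ₀² + n/σ² = 1/87.9844 + 15/168.2209 = (σ² + n·σ₀²)/(σ₀²σ²) = 1487.9869/(87.9844·168.2209); posterior variance σₙ² = σ₀²σ²/(σ² + n·σ₀²) = 87.9844·168.2209/1487.9869 = 9.946872.

9.946872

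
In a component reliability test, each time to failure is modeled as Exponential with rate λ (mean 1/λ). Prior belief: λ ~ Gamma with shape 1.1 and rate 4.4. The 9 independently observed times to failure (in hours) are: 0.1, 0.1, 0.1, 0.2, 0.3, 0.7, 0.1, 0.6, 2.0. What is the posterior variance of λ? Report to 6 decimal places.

0.136560

With a Gamma(shape α, rate β) prior on the exponential rate λ, the posterior after n observations with total T = Σxᵢ is Gamma(α+n, β+T).
Sum of observations T = 4.2 hours; n = 9.
Posterior: Gamma(1.1+9, 4.4+4.2) = Gamma(10.1, 8.6).
Var = α/β² = 0.136560.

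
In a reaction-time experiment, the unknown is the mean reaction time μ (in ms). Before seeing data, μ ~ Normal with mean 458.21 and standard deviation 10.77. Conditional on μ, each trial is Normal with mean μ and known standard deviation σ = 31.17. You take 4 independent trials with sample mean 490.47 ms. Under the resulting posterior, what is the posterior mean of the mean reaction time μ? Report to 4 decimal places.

468.6365

For Normal data with known variance σ², a Normal(μ₀, σ₀²) prior on μ is conjugate. Posterior precision = 1/σ₀² + n/σ²; posterior mean is the precision-weighted average of μ₀ and x̄.
n·x̄ = 4·490.47 = 1961.88.
σ₀² = 10.77² = 115.9929, σ² = 31.17² = 971.5689; σ² + n·σ₀² = 971.5689 + 4·115.9929 = 1435.5405.
Posterior mean = (μ₀/σ₀² + n·x̄/σ²)/(1/σ₀² + n/σ²) = (σ²·μ₀ + σ₀²·n·x̄)/(σ² + n·σ₀²) = (971.5689·458.21 + 115.9929·1961.88)/1435.5405 = 672746.736321/1435.5405 = 468.6365.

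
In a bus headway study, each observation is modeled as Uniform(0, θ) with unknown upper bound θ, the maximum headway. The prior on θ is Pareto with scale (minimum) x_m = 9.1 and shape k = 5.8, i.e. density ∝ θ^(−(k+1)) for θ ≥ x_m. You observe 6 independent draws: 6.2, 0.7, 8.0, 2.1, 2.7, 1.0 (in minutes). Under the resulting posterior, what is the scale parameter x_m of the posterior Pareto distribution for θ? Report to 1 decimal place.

9.1

A Pareto(scale x_m, shape k) prior on the upper bound θ of Uniform(0, θ) is conjugate: posterior is Pareto(max(x_m, max xᵢ), k + n).
Sample maximum = 8.0; prior scale x_m = 9.1 → posterior scale = max = 9.1.
Posterior shape = 5.8 + 6 = 11.8.
Posterior scale x_m = 9.1.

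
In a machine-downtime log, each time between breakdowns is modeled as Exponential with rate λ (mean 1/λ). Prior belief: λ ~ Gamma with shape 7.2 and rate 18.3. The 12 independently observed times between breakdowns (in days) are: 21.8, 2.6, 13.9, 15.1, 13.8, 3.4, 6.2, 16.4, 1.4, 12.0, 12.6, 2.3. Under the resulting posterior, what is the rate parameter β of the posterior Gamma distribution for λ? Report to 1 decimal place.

With a Gamma(shape α, rate β) prior on the exponential rate λ, the posterior after n observations with total T = Σxᵢ is Gamma(α+n, β+T).
Sum of observations T = 121.5 days; n = 12.
Posterior: Gamma(7.2+12, 18.3+121.5) = Gamma(19.2, 139.8).
Posterior β = 139.8.

139.8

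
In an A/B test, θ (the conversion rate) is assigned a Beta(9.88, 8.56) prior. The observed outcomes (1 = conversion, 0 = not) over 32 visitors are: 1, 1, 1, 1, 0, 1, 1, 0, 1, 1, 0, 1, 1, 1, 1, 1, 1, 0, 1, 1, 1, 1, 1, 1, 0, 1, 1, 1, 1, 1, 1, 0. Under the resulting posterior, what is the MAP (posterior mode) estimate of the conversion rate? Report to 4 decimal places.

The Beta prior is conjugate to a Binomial/Bernoulli likelihood; the update adds successes to α and failures to β.
Posterior: Beta(α+k, β+n−k) = Beta(9.88+26, 8.56+6) = Beta(35.88, 14.56).
Mode of Beta(a,b) for a,b>1 is (a−1)/(a+b−2) = 34.88/48.44 = 0.7201.

0.7201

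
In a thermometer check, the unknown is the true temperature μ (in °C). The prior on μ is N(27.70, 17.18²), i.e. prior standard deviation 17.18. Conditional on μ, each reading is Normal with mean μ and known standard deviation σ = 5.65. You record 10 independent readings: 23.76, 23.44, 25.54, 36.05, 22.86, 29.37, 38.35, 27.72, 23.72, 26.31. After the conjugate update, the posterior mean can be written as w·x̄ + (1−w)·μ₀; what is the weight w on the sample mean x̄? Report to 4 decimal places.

For Normal data with known variance σ², a Normal(μ₀, σ₀²) prior on μ is conjugate. Posterior precision = 1/σ₀² + n/σ²; posterior mean is the precision-weighted average of μ₀ and x̄.
σ₀² = 17.18² = 295.1524, σ² = 5.65² = 31.9225. Prior precision 1/σ₀² = 1/295.1524; data precision n/σ² = 10/31.9225.
w = (n/σ²)/(1/σ₀² + n/σ²) = n·σ₀²/(σ² + n·σ₀²) = 10·295.1524/(31.9225 + 10·295.1524) = 2951.524/2983.4465 = 0.9893.

0.9893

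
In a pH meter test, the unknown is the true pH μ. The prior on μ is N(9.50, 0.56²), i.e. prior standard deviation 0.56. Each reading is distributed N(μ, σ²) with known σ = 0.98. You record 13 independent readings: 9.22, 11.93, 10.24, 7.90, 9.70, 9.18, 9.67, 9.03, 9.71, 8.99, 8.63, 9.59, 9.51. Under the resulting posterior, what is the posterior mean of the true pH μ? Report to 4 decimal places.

For Normal data with known variance σ², a Normal(μ₀, σ₀²) prior on μ is conjugate. Posterior precision = 1/σ₀² + n/σ²; posterior mean is the precision-weighted average of μ₀ and x̄.
Σxᵢ = 9.22 + 11.93 + 10.24 + 7.90 + 9.70 + 9.18 + 9.67 + 9.03 + 9.71 + 8.99 + 8.63 + 9.59 + 9.51 = 123.3, so n·x̄ = 123.3.
σ₀² = 0.56² = 0.3136, σ² = 0.98² = 0.9604; σ² + n·σ₀² = 0.9604 + 13·0.3136 = 5.0372.
Posterior mean = (μ₀/σ₀² + n·x̄/σ²)/(1/σ₀² + n/σ²) = (σ²·μ₀ + σ₀²·n·x̄)/(σ² + n·σ₀²) = (0.9604·9.50 + 0.3136·123.3)/5.0372 = 47.79068/5.0372 = 9.4875.

9.4875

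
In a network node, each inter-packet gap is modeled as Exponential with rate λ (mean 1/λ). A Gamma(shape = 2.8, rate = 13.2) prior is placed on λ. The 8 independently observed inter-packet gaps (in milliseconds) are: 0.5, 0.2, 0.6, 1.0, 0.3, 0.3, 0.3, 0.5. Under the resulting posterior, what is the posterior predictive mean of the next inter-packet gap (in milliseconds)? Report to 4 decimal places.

With a Gamma(shape α, rate β) prior on the exponential rate λ, the posterior after n observations with total T = Σxᵢ is Gamma(α+n, β+T).
Sum of observations T = 3.7 milliseconds; n = 8.
Posterior: Gamma(2.8+8, 13.2+3.7) = Gamma(10.8, 16.9).
The predictive distribution for the next observation is Lomax; its mean is β/(α−1) = 16.9/9.8 = 1.7245.

1.7245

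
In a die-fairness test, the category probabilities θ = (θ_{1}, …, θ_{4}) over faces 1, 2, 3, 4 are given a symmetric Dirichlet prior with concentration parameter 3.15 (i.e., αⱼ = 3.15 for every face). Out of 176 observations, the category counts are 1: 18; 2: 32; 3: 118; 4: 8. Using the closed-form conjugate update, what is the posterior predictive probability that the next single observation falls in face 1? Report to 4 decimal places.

The Dirichlet prior is conjugate to the Multinomial likelihood: each posterior αⱼ = prior αⱼ + observed count nⱼ.
Posterior concentration: (21.15, 35.15, 121.15, 11.15), total = 188.60.
P(next = 1 | data) = α_{1}/Σα = 0.1121.

0.1121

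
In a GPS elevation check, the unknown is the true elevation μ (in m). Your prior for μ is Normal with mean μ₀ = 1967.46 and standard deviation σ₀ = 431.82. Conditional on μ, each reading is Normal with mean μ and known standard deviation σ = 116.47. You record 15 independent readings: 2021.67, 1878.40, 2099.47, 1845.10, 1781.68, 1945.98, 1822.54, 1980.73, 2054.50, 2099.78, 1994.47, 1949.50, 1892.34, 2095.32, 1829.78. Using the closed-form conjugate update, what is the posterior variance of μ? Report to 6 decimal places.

899.985899

For Normal data with known variance σ², a Normal(μ₀, σ₀²) prior on μ is conjugate. Posterior precision = 1/σ₀² + n/σ²; posterior mean is the precision-weighted average of μ₀ and x̄.
σ₀² = 431.82² = 186468.5124, σ² = 116.47² = 13565.2609; σ² + n·σ₀² = 13565.2609 + 15·186468.5124 = 2810592.9469.
Posterior precision = 1/σ₀² + n/σ² = 1/186468.5124 + 15/13565.2609 = (σ² + n·σ₀²)/(σ₀²σ²) = 2810592.9469/(186468.5124·13565.2609); posterior variance σₙ² = σ₀²σ²/(σ² + n·σ₀²) = 186468.5124·13565.2609/2810592.9469 = 899.985899.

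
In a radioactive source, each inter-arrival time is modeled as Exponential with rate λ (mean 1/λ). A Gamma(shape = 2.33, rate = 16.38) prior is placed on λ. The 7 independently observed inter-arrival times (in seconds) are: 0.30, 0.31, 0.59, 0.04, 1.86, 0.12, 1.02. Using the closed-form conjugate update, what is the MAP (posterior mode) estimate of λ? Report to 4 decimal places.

With a Gamma(shape α, rate β) prior on the exponential rate λ, the posterior after n observations with total T = Σxᵢ is Gamma(α+n, β+T).
Sum of observations T = 4.24 seconds; n = 7.
Posterior: Gamma(2.33+7, 16.38+4.24) = Gamma(9.33, 20.62).
Mode = (α−1)/β = 0.4040.

0.4040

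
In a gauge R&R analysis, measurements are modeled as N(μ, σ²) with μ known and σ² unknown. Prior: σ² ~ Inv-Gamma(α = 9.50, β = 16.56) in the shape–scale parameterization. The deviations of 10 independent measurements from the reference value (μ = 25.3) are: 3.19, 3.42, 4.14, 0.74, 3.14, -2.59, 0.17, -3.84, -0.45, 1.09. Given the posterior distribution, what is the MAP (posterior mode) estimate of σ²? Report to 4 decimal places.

3.4004

With known mean μ and an Inverse-Gamma(α, β) prior on σ², the Normal likelihood is conjugate: posterior is Inv-Gamma(α + n/2, β + Σ(xᵢ−μ)²/2).
Σ(xᵢ−μ)² = (3.19)² + (3.42)² + (4.14)² + (0.74)² + (3.14)² + (-2.59)² + (0.17)² + (-3.84)² + (-0.45)² + (1.09)² = 72.2925.
Posterior: Inv-Gamma(9.50 + 10/2, 16.56 + 72.2925/2) = Inv-Gamma(14.50, 52.70625).
Mode = β/(α+1) = 52.70625/15.50 = 3.4004.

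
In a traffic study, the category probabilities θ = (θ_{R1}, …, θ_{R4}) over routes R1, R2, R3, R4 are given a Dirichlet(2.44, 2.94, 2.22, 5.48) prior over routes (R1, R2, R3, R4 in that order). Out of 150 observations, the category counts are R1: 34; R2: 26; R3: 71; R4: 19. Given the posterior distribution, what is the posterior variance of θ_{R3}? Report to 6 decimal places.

0.001508

The Dirichlet prior is conjugate to the Multinomial likelihood: each posterior αⱼ = prior αⱼ + observed count nⱼ.
Posterior concentration: (36.44, 28.94, 73.22, 24.48), total = 163.08.
Var[θ_j] = α_j(Σα−α_j)/((Σα)²(Σα+1)) = 73.22·89.86/(163.08²·164.08) = 0.001508.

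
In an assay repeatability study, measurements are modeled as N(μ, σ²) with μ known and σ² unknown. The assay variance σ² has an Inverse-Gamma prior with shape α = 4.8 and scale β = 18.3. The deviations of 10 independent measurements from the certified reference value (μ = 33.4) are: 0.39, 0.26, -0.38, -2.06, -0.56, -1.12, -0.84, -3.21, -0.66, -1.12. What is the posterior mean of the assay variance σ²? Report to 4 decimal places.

3.1520

With known mean μ and an Inverse-Gamma(α, β) prior on σ², the Normal likelihood is conjugate: posterior is Inv-Gamma(α + n/2, β + Σ(xᵢ−μ)²/2).
Σ(xᵢ−μ)² = (0.39)² + (0.26)² + (-0.38)² + (-2.06)² + (-0.56)² + (-1.12)² + (-0.84)² + (-3.21)² + (-0.66)² + (-1.12)² = 18.8754.
Posterior: Inv-Gamma(4.8 + 10/2, 18.3 + 18.8754/2) = Inv-Gamma(9.80, 27.73770).
E[σ²|data] = β/(α−1) = 27.73770/8.80 = 3.1520.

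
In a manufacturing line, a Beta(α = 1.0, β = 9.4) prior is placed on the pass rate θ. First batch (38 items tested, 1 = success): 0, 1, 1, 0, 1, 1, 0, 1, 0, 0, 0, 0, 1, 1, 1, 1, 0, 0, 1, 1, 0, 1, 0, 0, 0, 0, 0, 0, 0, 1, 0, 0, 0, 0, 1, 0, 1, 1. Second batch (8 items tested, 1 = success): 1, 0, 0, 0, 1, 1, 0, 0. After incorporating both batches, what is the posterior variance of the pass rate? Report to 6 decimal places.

The Beta prior is conjugate to a Binomial/Bernoulli likelihood; the update adds successes to α and failures to β.
After batch 1: Beta(1.0+16, 9.4+22) = Beta(17.0, 31.4).
After batch 2: Beta(17.0+3, 31.4+5) = Beta(20.0, 36.4).
Var = αβ/((α+β)²(α+β+1)) = 20.0·36.4/(56.4²·57.4) = 0.003987.

0.003987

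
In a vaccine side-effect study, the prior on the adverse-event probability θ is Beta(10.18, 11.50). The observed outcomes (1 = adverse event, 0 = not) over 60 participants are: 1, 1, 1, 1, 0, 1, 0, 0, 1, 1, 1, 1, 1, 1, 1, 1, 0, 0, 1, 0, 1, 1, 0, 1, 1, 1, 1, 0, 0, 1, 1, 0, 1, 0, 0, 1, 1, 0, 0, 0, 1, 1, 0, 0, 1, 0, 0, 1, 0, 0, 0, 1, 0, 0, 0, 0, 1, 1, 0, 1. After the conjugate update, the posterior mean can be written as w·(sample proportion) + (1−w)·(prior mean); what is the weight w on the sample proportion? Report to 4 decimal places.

0.7346

The Beta prior is conjugate to a Binomial/Bernoulli likelihood; the update adds successes to α and failures to β.
Posterior mean = (α₀+k)/(α₀+β₀+n) = [n/(α₀+β₀+n)]·(k/n) + [(α₀+β₀)/(α₀+β₀+n)]·α₀/(α₀+β₀), so only n and the prior enter the weight.
The weight on the data is w = n/(α₀+β₀+n) = 60/(10.18+11.50+60) = 60/81.68 = 0.7346.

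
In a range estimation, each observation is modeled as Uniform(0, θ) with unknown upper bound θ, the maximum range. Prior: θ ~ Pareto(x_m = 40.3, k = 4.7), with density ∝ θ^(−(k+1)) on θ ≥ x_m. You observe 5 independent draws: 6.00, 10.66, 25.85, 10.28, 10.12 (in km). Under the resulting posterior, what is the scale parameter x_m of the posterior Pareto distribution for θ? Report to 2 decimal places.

A Pareto(scale x_m, shape k) prior on the upper bound θ of Uniform(0, θ) is conjugate: posterior is Pareto(max(x_m, max xᵢ), k + n).
Sample maximum = 25.85; prior scale x_m = 40.3 → posterior scale = max = 40.30.
Posterior shape = 4.7 + 5 = 9.7.
Posterior scale x_m = 40.30.

40.30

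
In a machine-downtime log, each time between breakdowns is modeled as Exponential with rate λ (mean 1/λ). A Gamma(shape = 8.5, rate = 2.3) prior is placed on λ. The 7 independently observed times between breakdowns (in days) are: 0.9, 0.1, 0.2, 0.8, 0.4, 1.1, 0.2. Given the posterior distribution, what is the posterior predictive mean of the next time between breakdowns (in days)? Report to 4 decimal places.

With a Gamma(shape α, rate β) prior on the exponential rate λ, the posterior after n observations with total T = Σxᵢ is Gamma(α+n, β+T).
Sum of observations T = 3.7 days; n = 7.
Posterior: Gamma(8.5+7, 2.3+3.7) = Gamma(15.5, 6.0).
The predictive distribution for the next observation is Lomax; its mean is β/(α−1) = 6.0/14.5 = 0.4138.

0.4138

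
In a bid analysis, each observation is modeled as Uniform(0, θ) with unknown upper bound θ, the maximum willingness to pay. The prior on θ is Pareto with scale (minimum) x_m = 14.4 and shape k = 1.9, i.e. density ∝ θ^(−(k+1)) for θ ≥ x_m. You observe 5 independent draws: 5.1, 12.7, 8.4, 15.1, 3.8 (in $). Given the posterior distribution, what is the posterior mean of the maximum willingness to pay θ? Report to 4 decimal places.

A Pareto(scale x_m, shape k) prior on the upper bound θ of Uniform(0, θ) is conjugate: posterior is Pareto(max(x_m, max xᵢ), k + n).
Sample maximum = 15.1; prior scale x_m = 14.4 → posterior scale = max = 15.1.
Posterior shape = 1.9 + 5 = 6.9.
E[θ|data] = k·x_m/(k−1) = 6.9·15.1/5.9 = 17.6593.

17.6593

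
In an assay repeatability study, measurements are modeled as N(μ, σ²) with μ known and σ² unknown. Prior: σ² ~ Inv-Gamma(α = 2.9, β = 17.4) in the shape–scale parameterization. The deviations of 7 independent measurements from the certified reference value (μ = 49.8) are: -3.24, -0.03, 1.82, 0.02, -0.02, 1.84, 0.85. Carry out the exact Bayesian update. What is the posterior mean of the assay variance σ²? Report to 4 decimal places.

4.8815

With known mean μ and an Inverse-Gamma(α, β) prior on σ², the Normal likelihood is conjugate: posterior is Inv-Gamma(α + n/2, β + Σ(xᵢ−μ)²/2).
Σ(xᵢ−μ)² = (-3.24)² + (-0.03)² + (1.82)² + (0.02)² + (-0.02)² + (1.84)² + (0.85)² = 17.9198.
Posterior: Inv-Gamma(2.9 + 7/2, 17.4 + 17.9198/2) = Inv-Gamma(6.40, 26.35990).
E[σ²|data] = β/(α−1) = 26.35990/5.40 = 4.8815.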